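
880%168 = 40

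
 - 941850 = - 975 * 966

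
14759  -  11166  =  3593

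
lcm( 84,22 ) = 924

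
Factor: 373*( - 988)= - 2^2*13^1 * 19^1*373^1=-368524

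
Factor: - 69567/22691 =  - 3^1*22691^( - 1)*23189^1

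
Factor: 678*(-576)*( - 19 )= 7420032 = 2^7*3^3*19^1*113^1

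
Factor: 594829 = 594829^1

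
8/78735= 8/78735 = 0.00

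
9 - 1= 8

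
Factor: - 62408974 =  - 2^1*31204487^1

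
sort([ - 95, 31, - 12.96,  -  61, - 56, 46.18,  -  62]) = [-95,  -  62, - 61,- 56, - 12.96, 31,46.18]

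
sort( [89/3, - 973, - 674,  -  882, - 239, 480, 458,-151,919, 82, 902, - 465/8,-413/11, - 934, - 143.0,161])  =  [ - 973, -934, - 882,  -  674,-239,-151,-143.0, - 465/8, - 413/11, 89/3, 82,161,458 , 480, 902,919]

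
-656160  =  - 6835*96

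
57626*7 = 403382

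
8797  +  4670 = 13467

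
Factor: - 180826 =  - 2^1*23^1*3931^1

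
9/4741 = 9/4741 = 0.00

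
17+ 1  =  18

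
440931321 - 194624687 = 246306634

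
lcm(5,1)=5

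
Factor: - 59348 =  - 2^2* 37^1*401^1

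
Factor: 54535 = 5^1*13^1*839^1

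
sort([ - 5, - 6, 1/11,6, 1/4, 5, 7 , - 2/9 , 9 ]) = [ -6,  -  5, - 2/9, 1/11,1/4, 5, 6, 7,9]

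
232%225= 7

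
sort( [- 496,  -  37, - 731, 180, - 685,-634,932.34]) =[ - 731, - 685, - 634,-496,-37,180, 932.34 ]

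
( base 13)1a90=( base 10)4004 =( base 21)91E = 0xFA4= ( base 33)3mb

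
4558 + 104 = 4662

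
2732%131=112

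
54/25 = 54/25 = 2.16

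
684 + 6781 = 7465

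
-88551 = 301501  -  390052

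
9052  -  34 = 9018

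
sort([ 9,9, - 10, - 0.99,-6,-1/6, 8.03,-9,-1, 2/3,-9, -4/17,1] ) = [ - 10  ,  -  9 ,-9, - 6, - 1,-0.99, - 4/17, - 1/6, 2/3, 1,8.03,  9,9] 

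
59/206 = 59/206 =0.29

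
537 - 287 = 250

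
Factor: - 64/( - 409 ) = 2^6*409^( - 1 ) 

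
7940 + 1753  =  9693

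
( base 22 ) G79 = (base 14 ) 2C4B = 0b1111011100011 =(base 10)7907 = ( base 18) 1675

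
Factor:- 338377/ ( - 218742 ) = 2^( - 1)*3^( - 1)*13^1*26029^1*36457^ (- 1 )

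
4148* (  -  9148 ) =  - 37945904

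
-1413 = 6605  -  8018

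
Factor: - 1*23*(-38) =874 = 2^1 * 19^1*23^1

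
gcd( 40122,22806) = 18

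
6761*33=223113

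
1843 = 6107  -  4264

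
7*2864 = 20048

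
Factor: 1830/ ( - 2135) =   -  6/7 = -2^1 * 3^1*7^(-1) 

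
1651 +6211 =7862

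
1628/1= 1628 = 1628.00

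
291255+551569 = 842824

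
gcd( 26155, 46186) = 1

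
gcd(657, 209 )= 1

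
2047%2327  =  2047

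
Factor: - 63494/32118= - 3^ ( - 1)*101^( - 1)*599^1 = - 599/303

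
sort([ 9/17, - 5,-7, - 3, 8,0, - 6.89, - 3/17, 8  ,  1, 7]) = [ -7, - 6.89, - 5, - 3, - 3/17,0,9/17, 1,7, 8,8]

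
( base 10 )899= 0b1110000011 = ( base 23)1G2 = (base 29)120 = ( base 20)24j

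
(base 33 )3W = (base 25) 56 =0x83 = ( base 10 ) 131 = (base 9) 155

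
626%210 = 206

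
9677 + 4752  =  14429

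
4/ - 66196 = -1 + 16548/16549  =  -  0.00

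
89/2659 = 89/2659 = 0.03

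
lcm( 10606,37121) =74242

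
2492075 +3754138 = 6246213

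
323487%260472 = 63015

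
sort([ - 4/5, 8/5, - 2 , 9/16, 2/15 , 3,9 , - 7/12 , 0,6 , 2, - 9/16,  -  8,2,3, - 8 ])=[  -  8, - 8, - 2,-4/5,  -  7/12, - 9/16, 0 , 2/15,9/16, 8/5,2 , 2,  3,  3,6,  9] 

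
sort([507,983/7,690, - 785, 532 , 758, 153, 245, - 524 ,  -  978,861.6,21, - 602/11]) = [ - 978, - 785, - 524, - 602/11, 21, 983/7,153,245, 507, 532,690,  758, 861.6]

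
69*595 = 41055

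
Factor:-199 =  - 199^1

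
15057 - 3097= 11960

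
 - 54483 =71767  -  126250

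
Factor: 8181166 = 2^1*7^1*311^1*1879^1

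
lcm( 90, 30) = 90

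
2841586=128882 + 2712704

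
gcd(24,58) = 2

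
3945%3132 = 813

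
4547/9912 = 4547/9912 = 0.46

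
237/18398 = 237/18398 = 0.01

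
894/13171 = 894/13171 = 0.07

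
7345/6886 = 1 + 459/6886 = 1.07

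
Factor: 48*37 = 2^4*3^1 * 37^1 =1776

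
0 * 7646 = 0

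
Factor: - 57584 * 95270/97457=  - 2^5 * 5^1*7^1* 41^( - 1) * 59^1*61^1 *1361^1*2377^( - 1 ) = -5486027680/97457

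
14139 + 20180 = 34319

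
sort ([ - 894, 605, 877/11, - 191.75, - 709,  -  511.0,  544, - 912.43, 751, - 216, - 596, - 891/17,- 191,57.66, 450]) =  [ - 912.43, - 894, - 709, - 596 , - 511.0, - 216, -191.75, - 191, - 891/17,  57.66,  877/11,450,544,605, 751 ] 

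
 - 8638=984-9622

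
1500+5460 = 6960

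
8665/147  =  58 +139/147 = 58.95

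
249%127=122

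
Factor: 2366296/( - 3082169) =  - 2^3* 295787^1*3082169^(-1 ) 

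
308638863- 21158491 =287480372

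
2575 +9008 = 11583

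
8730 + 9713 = 18443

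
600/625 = 24/25  =  0.96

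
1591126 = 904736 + 686390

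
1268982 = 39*32538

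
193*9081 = 1752633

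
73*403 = 29419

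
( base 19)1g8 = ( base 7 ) 1651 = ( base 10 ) 673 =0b1010100001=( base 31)LM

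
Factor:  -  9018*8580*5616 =-434534855040 = - 2^7*3^7*5^1*11^1*13^2*167^1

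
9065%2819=608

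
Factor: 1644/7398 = 2/9 = 2^1 * 3^( - 2)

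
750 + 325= 1075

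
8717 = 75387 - 66670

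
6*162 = 972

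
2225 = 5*445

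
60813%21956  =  16901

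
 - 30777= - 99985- - 69208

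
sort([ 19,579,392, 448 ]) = [ 19,392,448,579 ] 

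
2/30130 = 1/15065 =0.00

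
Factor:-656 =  - 2^4*41^1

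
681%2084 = 681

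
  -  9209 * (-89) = 819601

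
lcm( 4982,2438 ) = 114586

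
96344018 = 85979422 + 10364596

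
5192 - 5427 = - 235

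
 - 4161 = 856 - 5017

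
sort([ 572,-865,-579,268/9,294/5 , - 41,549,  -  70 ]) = [ - 865,  -  579, - 70,  -  41, 268/9, 294/5,549,572] 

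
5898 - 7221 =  - 1323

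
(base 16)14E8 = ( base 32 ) 578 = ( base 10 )5352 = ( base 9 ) 7306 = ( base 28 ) 6n4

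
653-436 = 217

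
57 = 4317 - 4260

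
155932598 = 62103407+93829191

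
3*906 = 2718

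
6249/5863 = 1 + 386/5863 = 1.07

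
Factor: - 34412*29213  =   - 2^2 * 7^1 * 131^1 * 223^1 * 1229^1 = - 1005277756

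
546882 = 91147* 6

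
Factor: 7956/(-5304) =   -  2^( - 1 )*3^1  =  - 3/2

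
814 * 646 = 525844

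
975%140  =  135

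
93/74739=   31/24913 = 0.00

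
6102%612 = 594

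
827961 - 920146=  -  92185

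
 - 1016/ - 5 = 203 + 1/5= 203.20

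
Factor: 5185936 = 2^4*7^1*19^1*2437^1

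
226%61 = 43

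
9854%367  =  312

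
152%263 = 152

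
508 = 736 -228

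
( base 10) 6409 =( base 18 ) 11E1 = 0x1909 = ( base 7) 24454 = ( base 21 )eb4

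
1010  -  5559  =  - 4549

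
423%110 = 93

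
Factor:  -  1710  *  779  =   - 2^1* 3^2 * 5^1*19^2*41^1 = - 1332090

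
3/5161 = 3/5161 = 0.00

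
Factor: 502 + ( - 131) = 371 = 7^1*53^1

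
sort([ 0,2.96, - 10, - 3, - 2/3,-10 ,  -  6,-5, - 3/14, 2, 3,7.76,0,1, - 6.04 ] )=[ - 10, - 10, - 6.04, - 6, - 5,-3,-2/3, -3/14,0, 0, 1, 2,2.96,3 , 7.76 ] 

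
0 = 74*0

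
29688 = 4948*6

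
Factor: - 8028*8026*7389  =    -  2^3*3^4*223^1*821^1*4013^1 =- 476093427192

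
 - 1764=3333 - 5097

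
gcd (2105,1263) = 421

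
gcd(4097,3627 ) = 1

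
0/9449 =0 = 0.00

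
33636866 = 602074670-568437804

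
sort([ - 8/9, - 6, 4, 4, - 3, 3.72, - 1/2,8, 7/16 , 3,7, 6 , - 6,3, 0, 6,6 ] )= [ - 6, - 6, - 3, - 8/9, - 1/2,  0,7/16,3, 3, 3.72,  4, 4, 6, 6, 6, 7, 8 ]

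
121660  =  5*24332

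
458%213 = 32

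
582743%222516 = 137711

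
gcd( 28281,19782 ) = 3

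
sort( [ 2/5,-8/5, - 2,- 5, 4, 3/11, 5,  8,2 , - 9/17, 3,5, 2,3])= [-5 ,-2, - 8/5, - 9/17,3/11,2/5,2, 2, 3,3,  4, 5 , 5,8]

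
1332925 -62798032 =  - 61465107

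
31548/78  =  5258/13=404.46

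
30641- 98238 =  - 67597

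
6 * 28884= 173304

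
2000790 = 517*3870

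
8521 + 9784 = 18305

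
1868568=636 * 2938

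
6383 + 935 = 7318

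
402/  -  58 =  - 7 + 2/29 = -  6.93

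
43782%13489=3315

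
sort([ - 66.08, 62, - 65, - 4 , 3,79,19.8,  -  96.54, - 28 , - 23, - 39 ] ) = [ - 96.54  , - 66.08, - 65, - 39, - 28,-23, - 4,3 , 19.8,62,79 ] 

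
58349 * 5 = 291745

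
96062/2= 48031 = 48031.00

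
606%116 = 26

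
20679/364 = 20679/364= 56.81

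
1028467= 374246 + 654221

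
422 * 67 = 28274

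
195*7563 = 1474785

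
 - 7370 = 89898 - 97268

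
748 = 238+510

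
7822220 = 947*8260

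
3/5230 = 3/5230   =  0.00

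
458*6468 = 2962344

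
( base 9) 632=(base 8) 1003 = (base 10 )515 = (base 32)G3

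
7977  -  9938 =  - 1961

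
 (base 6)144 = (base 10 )64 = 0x40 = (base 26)2c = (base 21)31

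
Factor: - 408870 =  -2^1*3^2* 5^1*7^1*11^1*59^1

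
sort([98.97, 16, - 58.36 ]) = [-58.36, 16, 98.97] 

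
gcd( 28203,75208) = 9401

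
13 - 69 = - 56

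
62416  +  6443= 68859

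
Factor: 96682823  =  23^1*4203601^1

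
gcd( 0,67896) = 67896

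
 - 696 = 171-867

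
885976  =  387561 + 498415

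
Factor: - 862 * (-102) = 87924 = 2^2*3^1*17^1*431^1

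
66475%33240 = 33235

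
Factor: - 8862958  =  -2^1*13^1*23^1*14821^1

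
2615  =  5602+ - 2987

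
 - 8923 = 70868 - 79791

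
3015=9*335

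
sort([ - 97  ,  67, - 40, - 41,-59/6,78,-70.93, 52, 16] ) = [  -  97, - 70.93,- 41,-40, - 59/6 , 16,52, 67,78]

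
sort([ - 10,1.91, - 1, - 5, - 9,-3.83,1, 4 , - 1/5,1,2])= [ - 10, - 9, - 5 , - 3.83, - 1,- 1/5, 1, 1, 1.91,2,4]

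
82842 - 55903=26939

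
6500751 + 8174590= 14675341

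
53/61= 53/61 = 0.87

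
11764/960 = 2941/240 = 12.25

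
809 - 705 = 104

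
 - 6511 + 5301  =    -  1210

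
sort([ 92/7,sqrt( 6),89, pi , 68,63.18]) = [ sqrt(6),pi,  92/7, 63.18,68, 89] 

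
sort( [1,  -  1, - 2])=[- 2,-1,1 ] 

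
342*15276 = 5224392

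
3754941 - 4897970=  - 1143029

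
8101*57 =461757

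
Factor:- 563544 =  - 2^3*3^3 * 2609^1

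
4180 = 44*95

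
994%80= 34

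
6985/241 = 28 + 237/241 = 28.98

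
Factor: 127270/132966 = 715/747 = 3^( - 2)*5^1*11^1*13^1 * 83^ ( - 1 ) 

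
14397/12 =4799/4 = 1199.75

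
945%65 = 35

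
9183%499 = 201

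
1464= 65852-64388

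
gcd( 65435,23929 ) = 1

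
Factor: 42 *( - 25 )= - 2^1*3^1*5^2*7^1 = - 1050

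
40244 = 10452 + 29792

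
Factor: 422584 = 2^3*101^1 * 523^1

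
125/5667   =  125/5667=0.02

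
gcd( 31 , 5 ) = 1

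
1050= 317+733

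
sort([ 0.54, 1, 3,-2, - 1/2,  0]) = [  -  2, - 1/2, 0, 0.54,  1,3 ]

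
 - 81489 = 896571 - 978060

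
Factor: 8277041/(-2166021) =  - 3^ (- 4)*11^(-2 )*13^( - 1)*17^(  -  1 )*401^1*20641^1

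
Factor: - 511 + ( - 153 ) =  - 2^3 * 83^1 = - 664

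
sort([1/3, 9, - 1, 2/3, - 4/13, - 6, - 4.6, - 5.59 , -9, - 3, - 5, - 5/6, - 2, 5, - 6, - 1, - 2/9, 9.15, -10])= [ - 10, - 9, - 6, - 6 , - 5.59, - 5,  -  4.6, - 3, - 2 , - 1, - 1, - 5/6, - 4/13 , - 2/9, 1/3, 2/3,5, 9 , 9.15] 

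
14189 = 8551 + 5638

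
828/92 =9 = 9.00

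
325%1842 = 325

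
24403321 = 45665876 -21262555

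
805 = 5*161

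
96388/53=96388/53=1818.64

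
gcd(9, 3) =3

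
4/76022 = 2/38011 = 0.00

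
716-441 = 275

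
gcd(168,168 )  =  168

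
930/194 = 4+ 77/97 =4.79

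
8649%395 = 354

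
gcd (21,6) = 3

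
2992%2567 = 425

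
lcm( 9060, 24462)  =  244620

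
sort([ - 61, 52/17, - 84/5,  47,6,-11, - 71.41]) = [ - 71.41, - 61  ,-84/5, - 11, 52/17,6 , 47] 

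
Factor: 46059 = 3^1*13^1*1181^1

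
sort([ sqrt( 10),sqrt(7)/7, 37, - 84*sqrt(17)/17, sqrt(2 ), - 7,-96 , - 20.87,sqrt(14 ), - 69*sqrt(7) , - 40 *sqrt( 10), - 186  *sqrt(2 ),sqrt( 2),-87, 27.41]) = [-186*sqrt(2 ), - 69*sqrt(7), - 40*sqrt(10), - 96 , - 87, - 20.87,  -  84*sqrt( 17 ) /17, - 7,sqrt(7 ) /7, sqrt( 2), sqrt( 2) , sqrt( 10), sqrt(14 ), 27.41,37]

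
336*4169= 1400784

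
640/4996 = 160/1249 = 0.13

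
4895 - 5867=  - 972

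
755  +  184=939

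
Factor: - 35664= -2^4*3^1*743^1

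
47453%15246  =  1715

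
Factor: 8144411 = 11^1*17^1*97^1*449^1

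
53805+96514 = 150319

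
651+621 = 1272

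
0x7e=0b1111110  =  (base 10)126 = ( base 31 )42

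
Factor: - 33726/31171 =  - 2^1*3^1*11^1* 61^( - 1) = -66/61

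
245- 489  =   - 244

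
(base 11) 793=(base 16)3b5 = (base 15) 434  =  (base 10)949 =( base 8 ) 1665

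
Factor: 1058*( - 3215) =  - 3401470= - 2^1 * 5^1*23^2*643^1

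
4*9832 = 39328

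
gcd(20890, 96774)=2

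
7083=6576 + 507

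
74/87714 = 37/43857 = 0.00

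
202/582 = 101/291 = 0.35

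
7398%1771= 314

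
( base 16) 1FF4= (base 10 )8180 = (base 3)102012222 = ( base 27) b5q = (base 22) gji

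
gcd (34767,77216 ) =1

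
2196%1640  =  556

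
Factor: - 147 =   -  3^1 * 7^2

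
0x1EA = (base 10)490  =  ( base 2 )111101010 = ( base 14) 270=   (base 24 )ka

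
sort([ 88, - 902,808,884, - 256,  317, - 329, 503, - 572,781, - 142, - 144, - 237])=[ - 902 , - 572, - 329,-256, - 237,- 144, - 142, 88,317, 503,781,808,884] 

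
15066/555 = 27 + 27/185 = 27.15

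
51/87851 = 51/87851 = 0.00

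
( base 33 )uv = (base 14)52D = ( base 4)33331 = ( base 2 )1111111101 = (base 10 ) 1021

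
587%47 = 23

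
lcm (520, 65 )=520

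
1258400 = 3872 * 325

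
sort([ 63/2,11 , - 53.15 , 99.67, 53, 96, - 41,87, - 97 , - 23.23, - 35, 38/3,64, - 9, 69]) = [ - 97, - 53.15, - 41, - 35, - 23.23, - 9,11,38/3,63/2,53, 64  ,  69,87, 96,99.67 ]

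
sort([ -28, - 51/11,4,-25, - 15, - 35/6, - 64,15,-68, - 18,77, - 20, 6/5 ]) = [ - 68, - 64,-28,- 25,- 20,-18,-15, - 35/6,  -  51/11,6/5,4,15,77]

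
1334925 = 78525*17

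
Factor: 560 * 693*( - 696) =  - 2^7*3^3*5^1  *7^2 * 11^1*29^1 =-  270103680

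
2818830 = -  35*( - 80538)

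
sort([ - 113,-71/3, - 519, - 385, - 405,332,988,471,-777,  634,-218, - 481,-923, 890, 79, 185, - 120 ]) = [ - 923,  -  777, - 519 , - 481, - 405, - 385, - 218,- 120, - 113, - 71/3, 79, 185,332,471 , 634, 890, 988 ] 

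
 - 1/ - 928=1/928=0.00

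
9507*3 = 28521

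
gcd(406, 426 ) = 2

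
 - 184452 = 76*(- 2427 )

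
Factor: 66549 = 3^1*7^1 * 3169^1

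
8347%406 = 227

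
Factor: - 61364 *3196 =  - 196119344 = -2^4 * 17^1 * 23^2*29^1*47^1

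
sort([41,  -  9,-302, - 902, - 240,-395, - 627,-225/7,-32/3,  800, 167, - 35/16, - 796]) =[ - 902, - 796, - 627, - 395, - 302, -240,-225/7, - 32/3, - 9,-35/16, 41, 167, 800 ] 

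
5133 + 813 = 5946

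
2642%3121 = 2642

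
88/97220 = 22/24305 = 0.00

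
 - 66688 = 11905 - 78593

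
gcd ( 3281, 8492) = 193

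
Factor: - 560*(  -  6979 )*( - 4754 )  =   - 18579772960 = - 2^5*5^1*7^2*997^1*2377^1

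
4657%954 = 841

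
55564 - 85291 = - 29727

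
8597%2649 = 650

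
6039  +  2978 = 9017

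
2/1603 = 2/1603 =0.00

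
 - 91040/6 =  - 15174 + 2/3 = - 15173.33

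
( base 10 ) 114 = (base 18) 66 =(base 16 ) 72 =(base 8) 162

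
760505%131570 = 102655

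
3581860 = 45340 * 79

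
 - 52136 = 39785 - 91921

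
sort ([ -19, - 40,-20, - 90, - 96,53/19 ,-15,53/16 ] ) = [ - 96, - 90, - 40, - 20, - 19, - 15, 53/19,53/16 ]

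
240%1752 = 240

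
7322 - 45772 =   -  38450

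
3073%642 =505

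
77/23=77/23= 3.35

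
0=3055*0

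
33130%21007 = 12123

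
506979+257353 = 764332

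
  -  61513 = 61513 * ( - 1 )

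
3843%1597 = 649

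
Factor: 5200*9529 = 49550800=2^4*5^2*13^2*733^1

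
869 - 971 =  - 102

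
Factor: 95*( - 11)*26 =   -  27170=- 2^1*5^1 * 11^1 * 13^1*19^1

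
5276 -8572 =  - 3296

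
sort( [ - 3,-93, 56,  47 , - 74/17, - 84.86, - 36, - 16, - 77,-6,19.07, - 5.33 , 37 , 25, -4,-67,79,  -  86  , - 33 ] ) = [  -  93,  -  86, - 84.86,- 77 ,-67  , - 36, - 33, - 16, -6, - 5.33,  -  74/17, - 4,-3 , 19.07,25,37,47, 56,79]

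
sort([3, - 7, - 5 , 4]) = [ - 7, - 5, 3, 4]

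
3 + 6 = 9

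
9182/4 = 2295+1/2  =  2295.50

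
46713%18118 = 10477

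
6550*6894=45155700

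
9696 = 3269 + 6427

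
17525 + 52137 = 69662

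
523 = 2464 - 1941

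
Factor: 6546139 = 17^2*22651^1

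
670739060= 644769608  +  25969452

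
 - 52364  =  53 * ( - 988 )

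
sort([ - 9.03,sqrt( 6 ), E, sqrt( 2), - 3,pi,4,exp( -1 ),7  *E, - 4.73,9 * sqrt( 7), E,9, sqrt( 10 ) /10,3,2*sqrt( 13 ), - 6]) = [ - 9.03, -6, - 4.73, - 3,sqrt(10)/10, exp(  -  1 ),sqrt( 2 ),sqrt ( 6 ), E,E, 3, pi , 4,  2*sqrt( 13 ),9,7*E,  9 * sqrt( 7 )]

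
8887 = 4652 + 4235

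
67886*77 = 5227222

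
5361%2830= 2531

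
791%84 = 35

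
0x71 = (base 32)3h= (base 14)81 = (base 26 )49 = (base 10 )113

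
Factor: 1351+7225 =2^7 * 67^1 = 8576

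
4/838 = 2/419 = 0.00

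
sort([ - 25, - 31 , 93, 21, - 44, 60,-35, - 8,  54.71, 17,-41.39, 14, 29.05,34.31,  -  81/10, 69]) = [ -44, - 41.39, - 35, - 31,-25, - 81/10, -8,  14, 17,21, 29.05, 34.31, 54.71 , 60 , 69, 93]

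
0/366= 0 = 0.00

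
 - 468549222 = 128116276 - 596665498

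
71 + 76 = 147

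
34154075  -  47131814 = -12977739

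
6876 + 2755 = 9631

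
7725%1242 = 273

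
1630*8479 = 13820770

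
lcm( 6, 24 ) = 24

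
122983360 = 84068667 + 38914693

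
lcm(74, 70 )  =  2590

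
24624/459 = 912/17 = 53.65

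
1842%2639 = 1842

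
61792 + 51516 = 113308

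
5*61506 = 307530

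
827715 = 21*39415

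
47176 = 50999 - 3823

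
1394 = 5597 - 4203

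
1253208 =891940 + 361268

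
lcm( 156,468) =468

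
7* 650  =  4550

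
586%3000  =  586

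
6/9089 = 6/9089 = 0.00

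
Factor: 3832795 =5^1*766559^1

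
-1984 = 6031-8015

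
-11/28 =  - 1 + 17/28 = -  0.39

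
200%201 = 200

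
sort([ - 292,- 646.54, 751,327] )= [-646.54, - 292, 327, 751] 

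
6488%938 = 860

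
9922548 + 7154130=17076678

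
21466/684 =10733/342 = 31.38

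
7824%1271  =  198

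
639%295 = 49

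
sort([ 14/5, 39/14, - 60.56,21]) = [- 60.56,39/14, 14/5,21 ]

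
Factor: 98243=17^1*5779^1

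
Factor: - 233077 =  - 13^1*17929^1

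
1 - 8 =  - 7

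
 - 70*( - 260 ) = 18200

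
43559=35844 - -7715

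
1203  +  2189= 3392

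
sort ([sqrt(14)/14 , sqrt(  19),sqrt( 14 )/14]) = [sqrt(14)/14,sqrt(14)/14, sqrt(19)]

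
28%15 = 13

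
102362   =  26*3937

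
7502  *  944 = 7081888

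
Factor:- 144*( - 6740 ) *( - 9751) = -9463930560 = - 2^6*3^2*5^1*7^2*199^1 * 337^1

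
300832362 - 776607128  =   - 475774766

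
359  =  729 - 370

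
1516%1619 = 1516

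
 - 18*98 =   -  1764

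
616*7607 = 4685912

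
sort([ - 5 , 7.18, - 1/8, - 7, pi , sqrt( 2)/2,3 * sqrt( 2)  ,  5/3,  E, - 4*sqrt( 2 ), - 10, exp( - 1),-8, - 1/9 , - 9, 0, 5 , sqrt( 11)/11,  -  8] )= [-10, - 9, - 8, - 8, -7, - 4*sqrt( 2),  -  5, - 1/8, - 1/9, 0,sqrt(11) /11, exp(  -  1),sqrt ( 2 )/2,5/3, E,  pi,3* sqrt(2 ), 5, 7.18]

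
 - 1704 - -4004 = 2300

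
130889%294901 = 130889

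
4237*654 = 2770998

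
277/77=3 + 46/77=   3.60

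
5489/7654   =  5489/7654 = 0.72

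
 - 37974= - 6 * 6329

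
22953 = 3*7651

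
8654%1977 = 746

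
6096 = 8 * 762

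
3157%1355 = 447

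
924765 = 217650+707115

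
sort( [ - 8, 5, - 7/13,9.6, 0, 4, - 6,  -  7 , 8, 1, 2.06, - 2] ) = [ - 8,-7,-6, - 2, - 7/13, 0, 1,2.06, 4,5,8, 9.6] 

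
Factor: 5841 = 3^2*11^1*59^1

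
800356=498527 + 301829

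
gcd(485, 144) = 1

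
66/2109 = 22/703 =0.03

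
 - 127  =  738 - 865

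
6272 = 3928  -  -2344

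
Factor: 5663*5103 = 28898289 = 3^6*7^2*809^1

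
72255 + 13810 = 86065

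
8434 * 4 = 33736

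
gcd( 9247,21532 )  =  7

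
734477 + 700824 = 1435301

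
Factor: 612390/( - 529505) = -894/773 = -2^1*3^1*149^1*773^(  -  1 ) 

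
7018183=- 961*(-7303) 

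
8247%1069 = 764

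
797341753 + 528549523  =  1325891276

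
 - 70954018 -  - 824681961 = 753727943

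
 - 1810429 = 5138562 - 6948991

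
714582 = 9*79398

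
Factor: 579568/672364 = 356/413= 2^2*7^( - 1)*59^( - 1)*89^1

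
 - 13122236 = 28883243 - 42005479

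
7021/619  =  7021/619 = 11.34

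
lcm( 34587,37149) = 1003023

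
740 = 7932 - 7192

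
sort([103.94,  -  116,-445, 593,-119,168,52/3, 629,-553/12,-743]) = [ - 743,-445, - 119, - 116,- 553/12,52/3,103.94, 168,593,629 ]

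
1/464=1/464  =  0.00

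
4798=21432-16634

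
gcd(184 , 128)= 8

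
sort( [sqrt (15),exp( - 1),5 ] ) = [ exp( - 1), sqrt( 15 ),5]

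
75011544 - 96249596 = - 21238052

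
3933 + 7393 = 11326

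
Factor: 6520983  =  3^1*7^1*23^2 *587^1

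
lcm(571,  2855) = 2855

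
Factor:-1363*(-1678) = 2287114 = 2^1*29^1 *47^1*839^1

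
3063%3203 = 3063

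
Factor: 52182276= 2^2*3^1*4348523^1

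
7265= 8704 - 1439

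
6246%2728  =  790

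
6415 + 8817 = 15232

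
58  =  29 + 29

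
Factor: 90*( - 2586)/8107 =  - 232740/8107 = -2^2*  3^3*5^1*11^( -2) * 67^(-1)*431^1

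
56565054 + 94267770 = 150832824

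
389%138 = 113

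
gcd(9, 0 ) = 9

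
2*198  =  396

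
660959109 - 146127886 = 514831223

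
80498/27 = 80498/27 = 2981.41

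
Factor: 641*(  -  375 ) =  - 240375= -3^1*5^3*641^1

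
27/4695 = 9/1565 = 0.01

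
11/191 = 11/191=0.06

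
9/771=3/257=   0.01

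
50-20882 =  - 20832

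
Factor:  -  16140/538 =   -  2^1*3^1*5^1 = - 30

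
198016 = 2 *99008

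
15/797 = 15/797 = 0.02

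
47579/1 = 47579= 47579.00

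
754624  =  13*58048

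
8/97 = 8/97 = 0.08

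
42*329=13818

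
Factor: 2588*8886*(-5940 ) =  - 136601989920 = - 2^5*3^4*5^1*11^1*647^1 * 1481^1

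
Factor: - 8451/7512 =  -9/8 = - 2^( - 3)*3^2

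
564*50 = 28200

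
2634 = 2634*1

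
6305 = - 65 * ( - 97) 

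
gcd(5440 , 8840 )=680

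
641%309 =23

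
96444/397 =242 + 370/397 = 242.93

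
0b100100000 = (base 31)99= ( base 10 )288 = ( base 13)192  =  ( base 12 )200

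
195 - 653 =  - 458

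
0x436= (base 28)1AE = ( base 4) 100312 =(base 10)1078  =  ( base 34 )VO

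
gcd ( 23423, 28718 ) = 1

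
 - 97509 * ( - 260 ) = 25352340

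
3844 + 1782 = 5626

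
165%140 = 25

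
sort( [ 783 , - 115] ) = [ - 115  ,  783]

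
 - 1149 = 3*(-383)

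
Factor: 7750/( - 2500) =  - 2^( - 1) * 5^(-1 ) * 31^1 =- 31/10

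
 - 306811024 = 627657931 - 934468955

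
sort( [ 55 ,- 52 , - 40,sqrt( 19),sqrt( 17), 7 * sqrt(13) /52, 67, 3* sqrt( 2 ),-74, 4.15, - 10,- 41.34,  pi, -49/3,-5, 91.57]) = [-74, - 52 , - 41.34, - 40, - 49/3, -10, - 5, 7*sqrt(13)/52, pi,sqrt(17 ),4.15, 3 * sqrt (2),sqrt(19), 55, 67,91.57]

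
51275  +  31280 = 82555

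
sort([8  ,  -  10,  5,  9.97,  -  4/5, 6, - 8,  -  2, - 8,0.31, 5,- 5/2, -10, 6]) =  [ - 10 , -10,  -  8, - 8,-5/2, - 2,-4/5, 0.31,5 , 5,6 , 6, 8,9.97]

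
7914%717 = 27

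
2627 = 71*37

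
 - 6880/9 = - 765 + 5/9 = - 764.44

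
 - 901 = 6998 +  - 7899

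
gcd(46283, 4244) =1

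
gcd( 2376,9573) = 3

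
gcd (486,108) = 54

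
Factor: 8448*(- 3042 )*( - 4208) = 2^13*3^3*11^1 * 13^2*263^1 = 108140617728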